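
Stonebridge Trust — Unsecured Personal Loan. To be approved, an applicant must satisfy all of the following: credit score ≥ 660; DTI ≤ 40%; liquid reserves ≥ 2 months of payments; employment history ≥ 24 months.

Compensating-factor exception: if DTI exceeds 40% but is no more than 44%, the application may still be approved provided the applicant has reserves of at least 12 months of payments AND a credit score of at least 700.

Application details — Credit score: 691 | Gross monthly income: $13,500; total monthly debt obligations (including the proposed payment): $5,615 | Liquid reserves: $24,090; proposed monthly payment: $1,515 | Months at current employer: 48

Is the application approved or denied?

Credit score 691 ≥ 660 (meets base)
DTI: 5,615 ÷ 13,500 = 41.6%, over the 40% base limit.
Reserves: 24,090 ÷ 1,515 = 15.9 months (meets 2-month minimum)
Employment 48 ≥ 24 months
DTI 41.6% is within the 40%–44% exception band; checking compensating factors.
Reserves 15.9 ≥ 12 months; credit score 691 < 700.
Compensating-factor requirement not fully met.

Denied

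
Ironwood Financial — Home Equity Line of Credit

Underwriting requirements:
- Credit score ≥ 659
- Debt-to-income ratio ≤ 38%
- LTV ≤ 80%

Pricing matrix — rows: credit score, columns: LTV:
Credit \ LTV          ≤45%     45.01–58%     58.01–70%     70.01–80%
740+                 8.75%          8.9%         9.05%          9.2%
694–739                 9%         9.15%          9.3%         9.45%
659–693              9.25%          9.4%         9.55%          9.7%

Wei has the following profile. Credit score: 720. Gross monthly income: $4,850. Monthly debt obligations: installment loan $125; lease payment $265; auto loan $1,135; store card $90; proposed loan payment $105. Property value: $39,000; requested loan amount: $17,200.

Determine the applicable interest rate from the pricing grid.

Credit score 720 ≥ 659; Total monthly debts = (125 + 265 + 1,135 + 90 + 105) = 1,720. DTI: 1,720 ÷ 4,850 = 35.5%, within the 38% cap
LTV = 17,200/39,000 = 44.1% ≤ 80%
Row: 720 falls in 694–739. Column: 44.1% falls in ≤45%. Rate = 9%.

9%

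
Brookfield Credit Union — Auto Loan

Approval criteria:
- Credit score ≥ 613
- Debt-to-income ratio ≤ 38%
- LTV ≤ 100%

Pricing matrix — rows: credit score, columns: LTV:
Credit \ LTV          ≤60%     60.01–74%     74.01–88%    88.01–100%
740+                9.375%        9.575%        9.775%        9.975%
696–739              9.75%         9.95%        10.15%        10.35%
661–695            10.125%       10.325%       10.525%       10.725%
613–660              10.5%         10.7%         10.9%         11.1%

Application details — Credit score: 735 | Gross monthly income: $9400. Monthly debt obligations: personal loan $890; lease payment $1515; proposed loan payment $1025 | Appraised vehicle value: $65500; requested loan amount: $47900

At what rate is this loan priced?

Credit score 735 ≥ 613; Total monthly debts = (890 + 1,515 + 1,025) = 3,430. DTI: 3,430 ÷ 9,400 = 36.5%, within the 38% cap
LTV = 47,900/65,500 = 73.1% ≤ 100%
Credit 735 → row 696–739; LTV 73.1% → column 60.01–74%. Grid cell → 9.95%.

9.95%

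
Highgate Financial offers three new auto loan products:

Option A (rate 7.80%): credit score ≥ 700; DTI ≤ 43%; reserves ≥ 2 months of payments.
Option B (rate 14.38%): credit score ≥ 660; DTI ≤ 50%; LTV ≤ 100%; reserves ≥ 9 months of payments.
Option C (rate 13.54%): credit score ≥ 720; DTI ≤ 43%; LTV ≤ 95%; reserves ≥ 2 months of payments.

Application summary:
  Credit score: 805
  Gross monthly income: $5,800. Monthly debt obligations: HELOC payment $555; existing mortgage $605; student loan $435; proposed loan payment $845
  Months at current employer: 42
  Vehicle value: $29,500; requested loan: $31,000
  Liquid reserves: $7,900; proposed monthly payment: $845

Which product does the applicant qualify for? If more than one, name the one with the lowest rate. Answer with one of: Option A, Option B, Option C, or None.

Option A

Total debts = (555 + 605 + 435 + 845) = 2,440; DTI = 2,440/5,800 = 42.1%.
LTV = 31,000/29,500 = 105.1%.
Reserves = 7,900/845 = 9.3 months.
Option A: score 805 ≥ 700; DTI 42.1% ≤ 43%; reserves 9.3 ≥ 2 mo → qualifies.
Option B: score 805 ≥ 660; DTI 42.1% ≤ 50%; LTV 105.1% > 100%; reserves 9.3 ≥ 9 mo → does not qualify.
Option C: score 805 ≥ 720; DTI 42.1% ≤ 43%; LTV 105.1% > 95%; reserves 9.3 ≥ 2 mo → does not qualify.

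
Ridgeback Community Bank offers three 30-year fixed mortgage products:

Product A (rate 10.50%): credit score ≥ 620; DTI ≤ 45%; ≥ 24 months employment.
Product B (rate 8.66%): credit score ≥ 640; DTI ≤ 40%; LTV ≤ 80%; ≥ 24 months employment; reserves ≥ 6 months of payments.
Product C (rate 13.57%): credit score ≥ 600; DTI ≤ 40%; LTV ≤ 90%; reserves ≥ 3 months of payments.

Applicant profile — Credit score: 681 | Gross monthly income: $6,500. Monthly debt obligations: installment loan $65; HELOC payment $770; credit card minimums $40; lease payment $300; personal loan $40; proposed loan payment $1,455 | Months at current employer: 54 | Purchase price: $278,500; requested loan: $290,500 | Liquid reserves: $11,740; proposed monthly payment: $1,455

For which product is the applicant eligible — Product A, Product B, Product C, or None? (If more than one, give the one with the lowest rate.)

Total debts = (65 + 770 + 40 + 300 + 40 + 1,455) = 2,670; DTI = 2,670/6,500 = 41.1%.
LTV = 290,500/278,500 = 104.3%.
Reserves = 11,740/1,455 = 8.1 months.
Product A: score 681 ≥ 620; DTI 41.1% ≤ 45%; employment 54 ≥ 24 mo → qualifies.
Product B: score 681 ≥ 640; DTI 41.1% > 40%; LTV 104.3% > 80%; employment 54 ≥ 24 mo; reserves 8.1 ≥ 6 mo → does not qualify.
Product C: score 681 ≥ 600; DTI 41.1% > 40%; LTV 104.3% > 90%; reserves 8.1 ≥ 3 mo → does not qualify.

Product A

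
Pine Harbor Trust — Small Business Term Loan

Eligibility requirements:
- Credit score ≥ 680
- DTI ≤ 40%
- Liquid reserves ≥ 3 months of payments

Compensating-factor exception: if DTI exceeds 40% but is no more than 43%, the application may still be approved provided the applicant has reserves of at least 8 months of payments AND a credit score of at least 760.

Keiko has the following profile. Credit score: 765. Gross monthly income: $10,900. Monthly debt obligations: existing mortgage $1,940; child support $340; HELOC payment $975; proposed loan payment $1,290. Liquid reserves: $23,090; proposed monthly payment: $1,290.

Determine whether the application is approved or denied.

Approved

Credit score 765 ≥ 680 (meets base)
Total debts = (1,940 + 340 + 975 + 1,290) = 4,545. DTI: 4,545 ÷ 10,900 = 41.7%, over the 40% base limit.
Reserves: 23,090 ÷ 1,290 = 17.9 months (meets 3-month minimum)
41.7% falls in the override range (40%–43%), so the compensating-factor test applies.
Reserves 17.9 ≥ 8 months; credit score 765 ≥ 760.
Both compensating conditions met → exception applies.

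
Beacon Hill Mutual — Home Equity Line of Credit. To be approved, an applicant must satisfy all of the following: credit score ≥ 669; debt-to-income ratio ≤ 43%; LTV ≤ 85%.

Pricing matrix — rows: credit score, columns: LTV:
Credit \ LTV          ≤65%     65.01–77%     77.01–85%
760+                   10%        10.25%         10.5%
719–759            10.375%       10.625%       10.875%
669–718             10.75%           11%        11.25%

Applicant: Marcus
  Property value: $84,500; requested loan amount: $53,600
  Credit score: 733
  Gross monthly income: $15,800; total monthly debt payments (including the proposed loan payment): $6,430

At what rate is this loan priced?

Credit score 733 ≥ 669; DTI: 6,430 ÷ 15,800 = 40.7%, within the 43% cap
LTV: 53,600 ÷ 84,500 = 63.4%, within 85% cap
Score 733 is in the 719–759 band; LTV 63.4% is in the ≤65% band → 10.375%.

10.375%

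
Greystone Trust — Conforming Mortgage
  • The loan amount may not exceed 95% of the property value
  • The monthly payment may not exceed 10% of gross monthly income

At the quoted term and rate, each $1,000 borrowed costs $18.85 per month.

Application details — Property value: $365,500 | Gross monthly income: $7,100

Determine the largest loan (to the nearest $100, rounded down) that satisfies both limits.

$37,600

Payment cap: 10% × $7,100 = $710/month.
At $18.85 per $1,000, that supports 710/18.85 × 1,000 ≈ $37,665 → $37,600.
LTV cap: 95% × $365,500 = $347,225 → $347,200.
Binding constraint: payment-to-income.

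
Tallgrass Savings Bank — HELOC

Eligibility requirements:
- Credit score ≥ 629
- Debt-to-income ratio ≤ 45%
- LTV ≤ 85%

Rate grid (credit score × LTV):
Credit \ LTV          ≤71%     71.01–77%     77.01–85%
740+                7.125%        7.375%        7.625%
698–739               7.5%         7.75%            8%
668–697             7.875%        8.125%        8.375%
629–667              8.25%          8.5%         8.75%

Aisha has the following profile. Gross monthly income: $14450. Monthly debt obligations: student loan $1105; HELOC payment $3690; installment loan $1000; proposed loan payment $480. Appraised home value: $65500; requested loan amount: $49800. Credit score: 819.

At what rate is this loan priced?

Credit score 819 ≥ 629; Total monthly debts = (1,105 + 3,690 + 1,000 + 480) = 6,275. DTI: 6,275 ÷ 14,450 = 43.4%, within the 45% cap
Loan-to-value = 49,800/65,500 = 76% — pass (85% max)
Row: 819 falls in 740+. Column: 76% falls in 71.01–77%. Rate = 7.375%.

7.375%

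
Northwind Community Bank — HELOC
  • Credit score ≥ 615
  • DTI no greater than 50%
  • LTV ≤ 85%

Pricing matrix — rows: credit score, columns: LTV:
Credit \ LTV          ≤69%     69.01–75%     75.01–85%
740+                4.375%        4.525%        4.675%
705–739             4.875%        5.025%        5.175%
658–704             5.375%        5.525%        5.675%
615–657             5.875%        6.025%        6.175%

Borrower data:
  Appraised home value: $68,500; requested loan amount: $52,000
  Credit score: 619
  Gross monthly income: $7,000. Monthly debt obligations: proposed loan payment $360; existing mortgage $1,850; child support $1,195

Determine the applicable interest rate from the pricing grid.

Credit score 619 ≥ 615; Total monthly debts = (360 + 1,850 + 1,195) = 3,405. DTI: 3,405 ÷ 7,000 = 48.6%, within the 50% cap
Loan-to-value = 52,000/68,500 = 75.9% — pass (85% max)
Credit 619 → row 615–657; LTV 75.9% → column 75.01–85%. Grid cell → 6.175%.

6.175%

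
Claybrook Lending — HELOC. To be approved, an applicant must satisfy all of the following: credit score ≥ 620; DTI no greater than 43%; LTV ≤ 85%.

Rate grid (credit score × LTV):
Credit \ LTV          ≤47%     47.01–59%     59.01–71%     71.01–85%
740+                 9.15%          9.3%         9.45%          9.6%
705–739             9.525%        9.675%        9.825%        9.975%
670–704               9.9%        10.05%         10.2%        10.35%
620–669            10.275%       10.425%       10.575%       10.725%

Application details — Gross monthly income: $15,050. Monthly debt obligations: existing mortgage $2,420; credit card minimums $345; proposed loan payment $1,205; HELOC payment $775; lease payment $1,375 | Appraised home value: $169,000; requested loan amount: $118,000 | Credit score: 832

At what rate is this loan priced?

Credit score 832 ≥ 620; Total monthly debts = (2,420 + 345 + 1,205 + 775 + 1,375) = 6,120. DTI = 6,120/15,050 = 40.7% ≤ 43%
LTV = 118,000/169,000 = 69.8% ≤ 85%
Score 832 is in the 740+ band; LTV 69.8% is in the 59.01–71% band → 9.45%.

9.45%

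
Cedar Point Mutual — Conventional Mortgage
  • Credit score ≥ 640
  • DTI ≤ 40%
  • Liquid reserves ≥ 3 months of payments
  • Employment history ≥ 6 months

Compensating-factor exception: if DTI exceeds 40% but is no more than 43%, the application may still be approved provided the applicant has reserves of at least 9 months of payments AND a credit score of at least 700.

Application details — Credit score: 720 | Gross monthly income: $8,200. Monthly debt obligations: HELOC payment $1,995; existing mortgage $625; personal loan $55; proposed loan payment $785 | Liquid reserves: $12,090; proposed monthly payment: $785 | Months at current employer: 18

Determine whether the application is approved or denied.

Credit score 720 ≥ 640 (meets base)
Total debts = (1,995 + 625 + 55 + 785) = 3,460. DTI = 3,460/8,200 = 42.2% > 40% — standard DTI limit exceeded.
Reserves: 12,090 ÷ 785 = 15.4 months (meets 3-month minimum)
Employment 18 ≥ 6 months
42.2% falls in the override range (40%–43%), so the compensating-factor test applies.
Reserves 15.4 ≥ 9 months; credit score 720 ≥ 700.
Both override conditions satisfied; DTI exception granted.

Approved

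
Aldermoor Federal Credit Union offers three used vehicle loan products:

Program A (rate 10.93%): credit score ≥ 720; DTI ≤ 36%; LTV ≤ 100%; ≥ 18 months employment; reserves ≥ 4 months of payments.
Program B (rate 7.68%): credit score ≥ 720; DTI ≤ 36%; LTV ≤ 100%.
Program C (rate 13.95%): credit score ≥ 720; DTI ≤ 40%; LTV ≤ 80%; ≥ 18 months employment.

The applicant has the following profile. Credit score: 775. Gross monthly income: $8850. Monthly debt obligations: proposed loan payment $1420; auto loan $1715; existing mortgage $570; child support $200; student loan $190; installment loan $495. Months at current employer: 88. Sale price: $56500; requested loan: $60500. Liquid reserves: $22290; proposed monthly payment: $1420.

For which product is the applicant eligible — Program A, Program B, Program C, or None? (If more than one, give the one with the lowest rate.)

None

Total debts = (1,420 + 1,715 + 570 + 200 + 190 + 495) = 4,590; DTI = 4,590/8,850 = 51.9%.
LTV = 60,500/56,500 = 107.1%.
Reserves = 22,290/1,420 = 15.7 months.
Program A: score 775 ≥ 720; DTI 51.9% > 36%; LTV 107.1% > 100%; employment 88 ≥ 18 mo; reserves 15.7 ≥ 4 mo → does not qualify.
Program B: score 775 ≥ 720; DTI 51.9% > 36%; LTV 107.1% > 100% → does not qualify.
Program C: score 775 ≥ 720; DTI 51.9% > 40%; LTV 107.1% > 80%; employment 88 ≥ 18 mo → does not qualify.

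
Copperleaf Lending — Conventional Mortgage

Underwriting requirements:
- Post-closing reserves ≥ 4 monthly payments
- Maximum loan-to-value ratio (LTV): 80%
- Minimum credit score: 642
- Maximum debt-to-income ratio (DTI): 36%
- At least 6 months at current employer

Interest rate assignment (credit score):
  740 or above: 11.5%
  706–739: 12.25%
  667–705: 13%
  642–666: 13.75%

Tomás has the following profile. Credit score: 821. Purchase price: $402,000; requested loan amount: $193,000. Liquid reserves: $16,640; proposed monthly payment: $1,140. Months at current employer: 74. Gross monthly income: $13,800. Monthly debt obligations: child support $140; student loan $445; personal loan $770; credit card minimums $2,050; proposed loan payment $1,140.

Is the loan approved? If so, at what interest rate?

Approved at 11.5%

Credit score 821 ≥ 642 (meets minimum)
Employment 74 ≥ 6 months
Total monthly debts = (140 + 445 + 770 + 2,050 + 1,140) = 4,545. Debt-to-income = 4,545/13,800 = 32.9% — meets 36% limit
Liquid reserves cover 16,640/1,140 = 14.6 months — ≥ 4 required
Loan-to-value = 193,000/402,000 = 48% — pass (80% max)
All requirements met. Score 821 falls in the 740 or above tier → 11.5%.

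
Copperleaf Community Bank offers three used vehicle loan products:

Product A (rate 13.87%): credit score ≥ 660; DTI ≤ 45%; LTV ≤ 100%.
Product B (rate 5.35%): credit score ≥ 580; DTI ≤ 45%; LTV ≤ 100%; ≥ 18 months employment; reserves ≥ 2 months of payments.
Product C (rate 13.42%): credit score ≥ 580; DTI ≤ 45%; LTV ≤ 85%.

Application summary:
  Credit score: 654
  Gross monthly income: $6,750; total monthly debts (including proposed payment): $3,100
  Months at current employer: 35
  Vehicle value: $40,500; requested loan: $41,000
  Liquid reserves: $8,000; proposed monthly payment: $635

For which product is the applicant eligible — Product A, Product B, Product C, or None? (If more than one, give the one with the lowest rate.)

None

DTI = 3,100/6,750 = 45.9%.
LTV = 41,000/40,500 = 101.2%.
Reserves = 8,000/635 = 12.6 months.
Product A: score 654 < 660; DTI 45.9% > 45%; LTV 101.2% > 100% → does not qualify.
Product B: score 654 ≥ 580; DTI 45.9% > 45%; LTV 101.2% > 100%; employment 35 ≥ 18 mo; reserves 12.6 ≥ 2 mo → does not qualify.
Product C: score 654 ≥ 580; DTI 45.9% > 45%; LTV 101.2% > 85% → does not qualify.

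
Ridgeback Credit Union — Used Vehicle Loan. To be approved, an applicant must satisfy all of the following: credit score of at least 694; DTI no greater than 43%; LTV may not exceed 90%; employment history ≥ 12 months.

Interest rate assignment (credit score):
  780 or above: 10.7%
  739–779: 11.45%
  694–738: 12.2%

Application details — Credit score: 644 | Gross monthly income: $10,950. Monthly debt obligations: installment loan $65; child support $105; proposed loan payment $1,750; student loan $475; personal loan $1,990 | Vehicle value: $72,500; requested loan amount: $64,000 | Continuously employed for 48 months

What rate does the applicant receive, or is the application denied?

Denied

Credit score 644 < 694 (below minimum)
LTV = 64,000/72,500 = 88.3% ≤ 90%
Total monthly debts = (65 + 105 + 1,750 + 475 + 1,990) = 4,385. DTI: 4,385 ÷ 10,950 = 40%, within the 43% cap
Employment 48 ≥ 12 months
Not all requirements met → denied.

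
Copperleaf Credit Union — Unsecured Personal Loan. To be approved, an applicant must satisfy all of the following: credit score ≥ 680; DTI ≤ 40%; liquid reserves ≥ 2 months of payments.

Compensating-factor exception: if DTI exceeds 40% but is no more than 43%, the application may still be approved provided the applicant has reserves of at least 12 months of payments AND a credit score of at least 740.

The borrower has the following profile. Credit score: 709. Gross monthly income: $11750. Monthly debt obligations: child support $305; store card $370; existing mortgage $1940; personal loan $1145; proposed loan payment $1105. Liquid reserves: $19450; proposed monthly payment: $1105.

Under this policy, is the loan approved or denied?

Denied

Credit score 709 ≥ 680 (meets base)
Total debts = (305 + 370 + 1,940 + 1,145 + 1,105) = 4,865. DTI: 4,865 ÷ 11,750 = 41.4%, over the 40% base limit.
Liquid reserves cover 19,450/1,105 = 17.6 months — ≥ 2 required
41.4% falls in the override range (40%–43%), so the compensating-factor test applies.
Override check — reserves: 17.6 mo (ok); score: 709 (below 740).
Override conditions not both satisfied; exception does not apply.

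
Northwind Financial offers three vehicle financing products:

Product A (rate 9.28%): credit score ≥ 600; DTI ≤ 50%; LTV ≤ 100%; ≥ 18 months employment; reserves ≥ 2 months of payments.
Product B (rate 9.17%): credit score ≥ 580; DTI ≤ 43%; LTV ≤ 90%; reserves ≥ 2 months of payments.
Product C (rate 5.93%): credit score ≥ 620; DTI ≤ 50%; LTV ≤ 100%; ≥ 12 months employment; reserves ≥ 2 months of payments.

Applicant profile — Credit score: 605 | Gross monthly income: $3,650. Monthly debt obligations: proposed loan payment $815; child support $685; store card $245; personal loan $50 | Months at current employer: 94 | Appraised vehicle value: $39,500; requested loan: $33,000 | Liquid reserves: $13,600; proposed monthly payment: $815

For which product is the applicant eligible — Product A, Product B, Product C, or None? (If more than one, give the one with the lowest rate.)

Total debts = (815 + 685 + 245 + 50) = 1,795; DTI = 1,795/3,650 = 49.2%.
LTV = 33,000/39,500 = 83.5%.
Reserves = 13,600/815 = 16.7 months.
Product A: score 605 ≥ 600; DTI 49.2% ≤ 50%; LTV 83.5% ≤ 100%; employment 94 ≥ 18 mo; reserves 16.7 ≥ 2 mo → qualifies.
Product B: score 605 ≥ 580; DTI 49.2% > 43%; LTV 83.5% ≤ 90%; reserves 16.7 ≥ 2 mo → does not qualify.
Product C: score 605 < 620; DTI 49.2% ≤ 50%; LTV 83.5% ≤ 100%; employment 94 ≥ 12 mo; reserves 16.7 ≥ 2 mo → does not qualify.

Product A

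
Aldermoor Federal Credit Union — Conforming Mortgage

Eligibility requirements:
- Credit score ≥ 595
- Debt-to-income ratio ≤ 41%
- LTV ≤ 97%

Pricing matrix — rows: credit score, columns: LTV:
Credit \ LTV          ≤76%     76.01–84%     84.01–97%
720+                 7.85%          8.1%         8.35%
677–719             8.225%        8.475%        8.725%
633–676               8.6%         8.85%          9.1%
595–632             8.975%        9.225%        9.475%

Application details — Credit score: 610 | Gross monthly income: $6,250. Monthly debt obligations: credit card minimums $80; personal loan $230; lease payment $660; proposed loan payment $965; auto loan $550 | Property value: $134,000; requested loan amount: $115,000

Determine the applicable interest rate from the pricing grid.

9.475%

Credit score 610 ≥ 595; Total monthly debts = (80 + 230 + 660 + 965 + 550) = 2,485. DTI: 2,485 ÷ 6,250 = 39.8%, within the 41% cap
LTV = 115,000/134,000 = 85.8% ≤ 97%
Credit 610 → row 595–632; LTV 85.8% → column 84.01–97%. Grid cell → 9.475%.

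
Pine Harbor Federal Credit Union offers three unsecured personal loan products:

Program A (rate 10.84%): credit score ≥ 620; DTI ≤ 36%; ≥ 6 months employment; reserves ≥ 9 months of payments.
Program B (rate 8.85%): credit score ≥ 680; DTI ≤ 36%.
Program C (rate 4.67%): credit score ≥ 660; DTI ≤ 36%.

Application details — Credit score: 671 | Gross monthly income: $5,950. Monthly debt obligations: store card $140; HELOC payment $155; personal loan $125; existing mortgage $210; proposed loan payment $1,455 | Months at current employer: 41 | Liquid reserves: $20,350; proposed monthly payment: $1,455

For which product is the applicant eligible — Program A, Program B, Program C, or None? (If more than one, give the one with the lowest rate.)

Program C

Total debts = (140 + 155 + 125 + 210 + 1,455) = 2,085; DTI = 2,085/5,950 = 35%.
Reserves = 20,350/1,455 = 14.0 months.
Program A: score 671 ≥ 620; DTI 35% ≤ 36%; employment 41 ≥ 6 mo; reserves 14.0 ≥ 9 mo → qualifies.
Program B: score 671 < 680; DTI 35% ≤ 36% → does not qualify.
Program C: score 671 ≥ 660; DTI 35% ≤ 36% → qualifies.
Qualifying: Program A, Program C. Lowest rate is 4.67% → Program C.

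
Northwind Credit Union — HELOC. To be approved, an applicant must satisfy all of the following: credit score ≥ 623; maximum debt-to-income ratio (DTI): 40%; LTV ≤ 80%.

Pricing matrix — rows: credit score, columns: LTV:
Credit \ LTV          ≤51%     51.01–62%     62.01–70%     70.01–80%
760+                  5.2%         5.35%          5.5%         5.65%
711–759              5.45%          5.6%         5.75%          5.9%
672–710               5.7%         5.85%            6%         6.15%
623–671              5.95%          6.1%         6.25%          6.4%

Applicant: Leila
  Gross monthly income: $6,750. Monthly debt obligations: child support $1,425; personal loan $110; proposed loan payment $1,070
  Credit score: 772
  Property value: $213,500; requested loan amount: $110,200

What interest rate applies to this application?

5.35%

Credit score 772 ≥ 623; Total monthly debts = (1,425 + 110 + 1,070) = 2,605. DTI: 2,605 ÷ 6,750 = 38.6%, within the 40% cap
LTV = 110,200/213,500 = 51.6% ≤ 80%
Score 772 is in the 760+ band; LTV 51.6% is in the 51.01–62% band → 5.35%.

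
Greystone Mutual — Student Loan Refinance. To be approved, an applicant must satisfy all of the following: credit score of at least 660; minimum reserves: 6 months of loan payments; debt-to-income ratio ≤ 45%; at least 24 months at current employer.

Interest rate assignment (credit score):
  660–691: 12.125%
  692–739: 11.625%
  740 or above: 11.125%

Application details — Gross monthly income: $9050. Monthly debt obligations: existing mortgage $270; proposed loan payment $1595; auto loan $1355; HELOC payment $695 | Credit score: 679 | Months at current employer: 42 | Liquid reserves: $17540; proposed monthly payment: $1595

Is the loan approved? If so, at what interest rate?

Credit score 679 ≥ 660 (meets minimum)
Total monthly debts = (270 + 1,595 + 1,355 + 695) = 3,915. DTI: 3,915 ÷ 9,050 = 43.3%, within the 45% cap
Employment 42 ≥ 24 months
Reserves = 17,540/1,595 = 11.0 months ≥ 6
All requirements met. Score 679 falls in the 660–691 tier → 12.125%.

Approved at 12.125%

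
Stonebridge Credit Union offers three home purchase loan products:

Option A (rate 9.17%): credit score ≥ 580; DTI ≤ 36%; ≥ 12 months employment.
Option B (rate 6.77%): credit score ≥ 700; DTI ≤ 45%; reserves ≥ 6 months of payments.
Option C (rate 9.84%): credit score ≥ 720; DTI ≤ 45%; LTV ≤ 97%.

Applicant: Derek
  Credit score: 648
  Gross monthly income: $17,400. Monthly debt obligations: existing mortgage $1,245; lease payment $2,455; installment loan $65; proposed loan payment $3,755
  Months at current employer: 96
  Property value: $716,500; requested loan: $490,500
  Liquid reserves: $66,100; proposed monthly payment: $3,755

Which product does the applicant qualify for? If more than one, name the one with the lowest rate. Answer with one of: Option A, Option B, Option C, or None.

Total debts = (1,245 + 2,455 + 65 + 3,755) = 7,520; DTI = 7,520/17,400 = 43.2%.
LTV = 490,500/716,500 = 68.5%.
Reserves = 66,100/3,755 = 17.6 months.
Option A: score 648 ≥ 580; DTI 43.2% > 36%; employment 96 ≥ 12 mo → does not qualify.
Option B: score 648 < 700; DTI 43.2% ≤ 45%; reserves 17.6 ≥ 6 mo → does not qualify.
Option C: score 648 < 720; DTI 43.2% ≤ 45%; LTV 68.5% ≤ 97% → does not qualify.

None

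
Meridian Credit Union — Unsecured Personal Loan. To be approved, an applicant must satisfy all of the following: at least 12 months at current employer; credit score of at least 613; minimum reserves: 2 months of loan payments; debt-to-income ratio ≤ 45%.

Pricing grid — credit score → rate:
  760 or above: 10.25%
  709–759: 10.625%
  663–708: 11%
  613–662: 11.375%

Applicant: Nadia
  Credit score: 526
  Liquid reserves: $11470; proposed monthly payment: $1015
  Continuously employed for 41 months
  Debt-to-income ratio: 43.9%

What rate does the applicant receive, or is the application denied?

Credit score 526 < 613 (below minimum)
DTI 43.9% is within the 45% limit
Employment 41 ≥ 12 months
Reserves: 11,470 ÷ 1,015 = 11.3 months (meets 2-month minimum)
Not all requirements met → denied.

Denied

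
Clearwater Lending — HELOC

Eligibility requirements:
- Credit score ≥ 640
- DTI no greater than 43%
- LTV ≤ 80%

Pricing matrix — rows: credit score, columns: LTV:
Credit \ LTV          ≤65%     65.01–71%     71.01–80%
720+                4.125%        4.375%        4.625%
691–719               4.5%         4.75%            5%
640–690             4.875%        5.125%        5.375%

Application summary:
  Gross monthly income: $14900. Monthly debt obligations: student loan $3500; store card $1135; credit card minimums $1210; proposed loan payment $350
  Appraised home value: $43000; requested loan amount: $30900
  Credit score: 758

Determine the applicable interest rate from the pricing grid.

4.625%

Credit score 758 ≥ 640; Total monthly debts = (3,500 + 1,135 + 1,210 + 350) = 6,195. DTI = 6,195/14,900 = 41.6% ≤ 43%
LTV = 30,900/43,000 = 71.9% ≤ 80%
Score 758 is in the 720+ band; LTV 71.9% is in the 71.01–80% band → 4.625%.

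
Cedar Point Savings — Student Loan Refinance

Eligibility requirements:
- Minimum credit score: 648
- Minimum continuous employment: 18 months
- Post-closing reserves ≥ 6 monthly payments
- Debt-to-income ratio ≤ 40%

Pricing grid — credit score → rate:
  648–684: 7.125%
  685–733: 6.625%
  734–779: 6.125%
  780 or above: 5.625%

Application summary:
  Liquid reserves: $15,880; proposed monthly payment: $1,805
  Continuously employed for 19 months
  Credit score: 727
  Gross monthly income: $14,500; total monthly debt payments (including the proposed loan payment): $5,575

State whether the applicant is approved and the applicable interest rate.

Credit score 727 ≥ 648 (meets minimum)
Employment 19 ≥ 18 months
Reserves: 15,880 ÷ 1,805 = 8.8 months (meets 6-month minimum)
DTI = 5,575/14,500 = 38.4% ≤ 40%
All requirements met. Score 727 falls in the 685–733 tier → 6.625%.

Approved at 6.625%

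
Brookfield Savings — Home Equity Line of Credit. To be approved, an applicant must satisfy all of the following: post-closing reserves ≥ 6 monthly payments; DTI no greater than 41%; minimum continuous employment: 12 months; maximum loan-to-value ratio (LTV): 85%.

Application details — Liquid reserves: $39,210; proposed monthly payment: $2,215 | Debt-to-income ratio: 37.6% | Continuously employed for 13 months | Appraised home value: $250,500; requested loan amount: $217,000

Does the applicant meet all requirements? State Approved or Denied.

Denied

Reserves = 39,210/2,215 = 17.7 months ≥ 6
DTI 37.6% ≤ 41%
Employment 13 ≥ 12 months
LTV = 217,000/250,500 = 86.6% > 85%
Fails on LTV.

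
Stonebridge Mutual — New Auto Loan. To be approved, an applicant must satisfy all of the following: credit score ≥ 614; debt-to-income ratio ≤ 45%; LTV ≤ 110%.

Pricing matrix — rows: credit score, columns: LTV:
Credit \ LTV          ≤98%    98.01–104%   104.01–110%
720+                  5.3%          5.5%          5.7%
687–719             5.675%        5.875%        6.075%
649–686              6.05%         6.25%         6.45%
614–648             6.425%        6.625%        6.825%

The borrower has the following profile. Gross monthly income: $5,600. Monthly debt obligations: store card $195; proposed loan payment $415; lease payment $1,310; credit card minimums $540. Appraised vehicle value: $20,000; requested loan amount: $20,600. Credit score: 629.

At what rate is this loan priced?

6.625%

Credit score 629 ≥ 614; Total monthly debts = (195 + 415 + 1,310 + 540) = 2,460. DTI = 2,460/5,600 = 43.9% ≤ 45%
LTV: 20,600 ÷ 20,000 = 103%, within 110% cap
Row: 629 falls in 614–648. Column: 103% falls in 98.01–104%. Rate = 6.625%.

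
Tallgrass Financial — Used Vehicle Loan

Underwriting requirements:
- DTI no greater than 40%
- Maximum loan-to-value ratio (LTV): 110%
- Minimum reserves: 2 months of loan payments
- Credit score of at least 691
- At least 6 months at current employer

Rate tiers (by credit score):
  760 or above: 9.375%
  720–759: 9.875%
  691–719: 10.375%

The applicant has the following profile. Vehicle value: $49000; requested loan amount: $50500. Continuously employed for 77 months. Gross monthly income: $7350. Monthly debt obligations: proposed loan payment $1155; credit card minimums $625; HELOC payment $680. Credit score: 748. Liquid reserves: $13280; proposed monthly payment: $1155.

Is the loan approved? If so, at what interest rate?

Credit score 748 ≥ 691 (meets minimum)
Total monthly debts = (1,155 + 625 + 680) = 2,460. DTI: 2,460 ÷ 7,350 = 33.5%, within the 40% cap
LTV = 50,500/49,000 = 103.1% ≤ 110%
Reserves: 13,280 ÷ 1,155 = 11.5 months (meets 2-month minimum)
Employment 77 ≥ 6 months
All requirements met. Score 748 falls in the 720–759 tier → 9.875%.

Approved at 9.875%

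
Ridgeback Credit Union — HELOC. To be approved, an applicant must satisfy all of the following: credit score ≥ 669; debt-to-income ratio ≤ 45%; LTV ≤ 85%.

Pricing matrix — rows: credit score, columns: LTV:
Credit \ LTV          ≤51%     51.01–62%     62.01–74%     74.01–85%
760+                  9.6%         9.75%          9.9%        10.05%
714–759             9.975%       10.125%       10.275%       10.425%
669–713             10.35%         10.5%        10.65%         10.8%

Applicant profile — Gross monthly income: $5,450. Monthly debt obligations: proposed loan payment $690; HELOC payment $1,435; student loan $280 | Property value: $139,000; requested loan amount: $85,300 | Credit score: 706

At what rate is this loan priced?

10.5%

Credit score 706 ≥ 669; Total monthly debts = (690 + 1,435 + 280) = 2,405. DTI = 2,405/5,450 = 44.1% ≤ 45%
LTV = 85,300/139,000 = 61.4% ≤ 85%
Score 706 is in the 669–713 band; LTV 61.4% is in the 51.01–62% band → 10.5%.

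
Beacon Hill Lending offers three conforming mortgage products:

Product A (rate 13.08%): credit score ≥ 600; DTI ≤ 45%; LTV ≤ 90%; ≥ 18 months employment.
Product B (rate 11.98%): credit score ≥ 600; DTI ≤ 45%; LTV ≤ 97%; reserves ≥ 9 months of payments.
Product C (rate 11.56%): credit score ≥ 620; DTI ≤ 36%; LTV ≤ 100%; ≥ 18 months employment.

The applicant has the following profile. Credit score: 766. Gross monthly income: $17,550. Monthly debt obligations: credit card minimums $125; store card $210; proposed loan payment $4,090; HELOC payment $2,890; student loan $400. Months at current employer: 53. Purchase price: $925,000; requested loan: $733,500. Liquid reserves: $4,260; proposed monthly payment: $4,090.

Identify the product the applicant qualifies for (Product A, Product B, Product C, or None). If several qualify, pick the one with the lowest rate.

Product A

Total debts = (125 + 210 + 4,090 + 2,890 + 400) = 7,715; DTI = 7,715/17,550 = 44%.
LTV = 733,500/925,000 = 79.3%.
Reserves = 4,260/4,090 = 1.0 months.
Product A: score 766 ≥ 600; DTI 44% ≤ 45%; LTV 79.3% ≤ 90%; employment 53 ≥ 18 mo → qualifies.
Product B: score 766 ≥ 600; DTI 44% ≤ 45%; LTV 79.3% ≤ 97%; reserves 1.0 < 9 mo → does not qualify.
Product C: score 766 ≥ 620; DTI 44% > 36%; LTV 79.3% ≤ 100%; employment 53 ≥ 18 mo → does not qualify.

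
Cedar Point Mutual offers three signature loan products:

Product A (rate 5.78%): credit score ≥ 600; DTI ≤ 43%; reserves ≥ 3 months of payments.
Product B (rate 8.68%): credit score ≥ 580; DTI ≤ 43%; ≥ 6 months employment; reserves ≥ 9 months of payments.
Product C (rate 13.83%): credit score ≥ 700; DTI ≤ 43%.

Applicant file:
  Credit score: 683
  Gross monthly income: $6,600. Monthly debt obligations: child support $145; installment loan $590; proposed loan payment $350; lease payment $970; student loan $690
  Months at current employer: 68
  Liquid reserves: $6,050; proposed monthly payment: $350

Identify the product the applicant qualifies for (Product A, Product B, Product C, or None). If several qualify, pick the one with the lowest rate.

Total debts = (145 + 590 + 350 + 970 + 690) = 2,745; DTI = 2,745/6,600 = 41.6%.
Reserves = 6,050/350 = 17.3 months.
Product A: score 683 ≥ 600; DTI 41.6% ≤ 43%; reserves 17.3 ≥ 3 mo → qualifies.
Product B: score 683 ≥ 580; DTI 41.6% ≤ 43%; employment 68 ≥ 6 mo; reserves 17.3 ≥ 9 mo → qualifies.
Product C: score 683 < 700; DTI 41.6% ≤ 43% → does not qualify.
Qualifying: Product A, Product B. Lowest rate is 5.78% → Product A.

Product A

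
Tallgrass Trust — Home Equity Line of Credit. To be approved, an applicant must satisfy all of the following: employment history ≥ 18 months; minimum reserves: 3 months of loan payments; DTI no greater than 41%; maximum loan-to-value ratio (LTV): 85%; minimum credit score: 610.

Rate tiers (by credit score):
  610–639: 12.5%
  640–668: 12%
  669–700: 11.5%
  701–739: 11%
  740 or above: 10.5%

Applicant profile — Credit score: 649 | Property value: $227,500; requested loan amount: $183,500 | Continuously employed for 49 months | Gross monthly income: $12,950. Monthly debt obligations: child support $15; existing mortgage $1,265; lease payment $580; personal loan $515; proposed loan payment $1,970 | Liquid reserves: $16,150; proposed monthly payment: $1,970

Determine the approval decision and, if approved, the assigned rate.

Approved at 12%

Credit score 649 ≥ 610 (meets minimum)
Employment 49 ≥ 18 months
Reserves: 16,150 ÷ 1,970 = 8.2 months (meets 3-month minimum)
LTV: 183,500 ÷ 227,500 = 80.7%, within 85% cap
Total monthly debts = (15 + 1,265 + 580 + 515 + 1,970) = 4,345. DTI: 4,345 ÷ 12,950 = 33.6%, within the 41% cap
All requirements met. Score 649 falls in the 640–668 tier → 12%.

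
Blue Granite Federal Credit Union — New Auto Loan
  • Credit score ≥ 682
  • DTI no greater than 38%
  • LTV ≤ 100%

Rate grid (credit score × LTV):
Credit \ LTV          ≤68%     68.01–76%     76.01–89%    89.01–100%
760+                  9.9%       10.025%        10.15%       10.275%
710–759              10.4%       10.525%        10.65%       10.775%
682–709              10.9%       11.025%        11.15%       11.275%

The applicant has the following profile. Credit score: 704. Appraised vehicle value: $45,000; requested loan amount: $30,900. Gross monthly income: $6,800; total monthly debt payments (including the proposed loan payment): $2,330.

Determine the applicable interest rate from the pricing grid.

Credit score 704 ≥ 682; DTI = 2,330/6,800 = 34.3% ≤ 38%
LTV: 30,900 ÷ 45,000 = 68.7%, within 100% cap
Row: 704 falls in 682–709. Column: 68.7% falls in 68.01–76%. Rate = 11.025%.

11.025%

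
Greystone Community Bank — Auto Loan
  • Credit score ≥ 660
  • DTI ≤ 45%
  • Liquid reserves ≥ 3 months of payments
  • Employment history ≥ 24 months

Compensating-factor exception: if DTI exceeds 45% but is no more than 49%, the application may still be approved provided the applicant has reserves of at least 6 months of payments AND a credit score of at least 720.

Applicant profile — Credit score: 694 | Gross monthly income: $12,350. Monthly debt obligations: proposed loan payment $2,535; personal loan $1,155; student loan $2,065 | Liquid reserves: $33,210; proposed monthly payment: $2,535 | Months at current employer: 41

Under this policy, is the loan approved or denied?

Denied

Credit score 694 ≥ 660 (meets base)
Total debts = (2,535 + 1,155 + 2,065) = 5,755. DTI = 5,755/12,350 = 46.6% > 45% — standard DTI limit exceeded.
Liquid reserves cover 33,210/2,535 = 13.1 months — ≥ 3 required
Employment 41 ≥ 24 months
46.6% falls in the override range (45%–49%), so the compensating-factor test applies.
Reserves 13.1 ≥ 6 months; credit score 694 < 720.
Compensating-factor requirement not fully met.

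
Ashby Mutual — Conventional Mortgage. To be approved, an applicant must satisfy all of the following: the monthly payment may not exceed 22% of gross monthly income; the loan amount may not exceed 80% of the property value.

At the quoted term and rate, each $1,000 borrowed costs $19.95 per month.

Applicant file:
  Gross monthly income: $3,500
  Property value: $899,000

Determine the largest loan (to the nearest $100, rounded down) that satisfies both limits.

$38,500

Payment cap: 22% × $3,500 = $770/month.
At $19.95 per $1,000, that supports 770/19.95 × 1,000 ≈ $38,596 → $38,500.
LTV cap: 80% × $899,000 = $719,200 → $719,200.
Binding constraint: payment-to-income.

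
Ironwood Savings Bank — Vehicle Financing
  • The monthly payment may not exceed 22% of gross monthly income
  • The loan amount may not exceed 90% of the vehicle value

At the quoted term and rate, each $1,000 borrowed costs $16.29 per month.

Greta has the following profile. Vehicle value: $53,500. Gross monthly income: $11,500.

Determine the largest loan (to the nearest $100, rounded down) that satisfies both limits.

$48,100

Payment cap: 22% × $11,500 = $2,530/month.
At $16.29 per $1,000, that supports 2,530/16.29 × 1,000 ≈ $155,310 → $155,300.
LTV cap: 90% × $53,500 = $48,150 → $48,100.
Binding constraint: loan-to-value.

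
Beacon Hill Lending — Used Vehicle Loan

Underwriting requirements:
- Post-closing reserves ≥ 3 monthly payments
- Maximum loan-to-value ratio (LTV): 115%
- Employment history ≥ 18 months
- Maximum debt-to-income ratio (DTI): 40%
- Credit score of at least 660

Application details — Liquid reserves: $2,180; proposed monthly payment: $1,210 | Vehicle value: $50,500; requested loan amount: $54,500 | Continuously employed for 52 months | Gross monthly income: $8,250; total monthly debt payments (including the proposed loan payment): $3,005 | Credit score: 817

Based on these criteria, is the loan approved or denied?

Denied

Reserves = 2,180/1,210 = 1.8 months < 3
LTV: 54,500 ÷ 50,500 = 107.9%, within 115% cap
Employment 52 ≥ 18 months
Debt-to-income = 3,005/8,250 = 36.4% — meets 40% limit
Credit score 817 ≥ 660 (meets)
Fails on reserves.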